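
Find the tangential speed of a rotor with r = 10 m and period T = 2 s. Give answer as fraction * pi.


Given: radius r = 10 m, period T = 2 s
Using v = 2*pi*r / T
v = 2*pi*10 / 2
v = 20*pi / 2
v = 10*pi m/s

10*pi m/s


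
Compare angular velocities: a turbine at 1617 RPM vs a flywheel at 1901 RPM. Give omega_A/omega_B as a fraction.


Given: RPM_A = 1617, RPM_B = 1901
omega = 2*pi*RPM/60, so omega_A/omega_B = RPM_A / RPM_B
omega_A/omega_B = 1617 / 1901
omega_A/omega_B = 1617/1901

1617/1901


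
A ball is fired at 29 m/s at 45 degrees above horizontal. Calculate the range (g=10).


Given: v0 = 29 m/s, theta = 45 deg, g = 10 m/s^2
sin(2*45) = sin(90) = 1
Using R = v0^2 * sin(2*theta) / g
R = 29^2 * 1 / 10
R = 841 / 10
R = 841/10 m

841/10 m


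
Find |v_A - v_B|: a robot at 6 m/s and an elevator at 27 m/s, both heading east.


Given: v_A = 6 m/s east, v_B = 27 m/s east
Both move in the same direction; relative speed = |v_A - v_B|
|6 - 27| = |-21|
= 21 m/s

21 m/s


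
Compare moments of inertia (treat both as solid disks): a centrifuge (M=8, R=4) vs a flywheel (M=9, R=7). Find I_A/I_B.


Given: M1=8 kg, R1=4 m, M2=9 kg, R2=7 m
For a disk: I = (1/2)*M*R^2, so I_A/I_B = (M1*R1^2)/(M2*R2^2)
M1*R1^2 = 8*16 = 128
M2*R2^2 = 9*49 = 441
I_A/I_B = 128/441 = 128/441

128/441


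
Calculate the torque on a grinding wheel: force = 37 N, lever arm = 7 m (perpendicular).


Given: F = 37 N, r = 7 m, angle = 90 deg (perpendicular)
Using tau = F * r * sin(90)
sin(90) = 1
tau = 37 * 7 * 1
tau = 259 Nm

259 Nm


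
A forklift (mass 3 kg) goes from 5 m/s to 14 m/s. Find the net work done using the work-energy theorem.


Given: m = 3 kg, v0 = 5 m/s, v = 14 m/s
Using W = (1/2)*m*(v^2 - v0^2)
v^2 = 14^2 = 196
v0^2 = 5^2 = 25
v^2 - v0^2 = 196 - 25 = 171
W = (1/2)*3*171 = 513/2 J

513/2 J


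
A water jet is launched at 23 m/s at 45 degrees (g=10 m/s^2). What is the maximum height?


Given: v0 = 23 m/s, theta = 45 deg, g = 10 m/s^2
sin^2(45) = 1/2
Using H = v0^2 * sin^2(theta) / (2*g)
H = 23^2 * 1/2 / (2*10)
H = 529 * 1/2 / 20
H = 529/2 / 20
H = 529/40 m

529/40 m


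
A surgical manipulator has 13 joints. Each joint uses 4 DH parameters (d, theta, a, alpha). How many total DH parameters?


Given: 13 joints, 4 DH parameters per joint (d, theta, a, alpha)
Total DH parameters = number_of_joints * 4
Total = 13 * 4
Total = 52

52


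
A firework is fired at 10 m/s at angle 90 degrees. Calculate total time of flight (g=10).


Given: v0 = 10 m/s, theta = 90 deg, g = 10 m/s^2
sin(90) = 1
Using T = 2*v0*sin(theta) / g
T = 2*10*1 / 10
T = 20 / 10
T = 2 s

2 s


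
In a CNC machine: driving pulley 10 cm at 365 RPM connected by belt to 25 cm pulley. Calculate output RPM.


Given: D1 = 10 cm, w1 = 365 RPM, D2 = 25 cm
Using D1*w1 = D2*w2
w2 = D1*w1 / D2
w2 = 10*365 / 25
w2 = 3650 / 25
w2 = 146 RPM

146 RPM


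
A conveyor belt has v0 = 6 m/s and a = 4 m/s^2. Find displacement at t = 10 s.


Given: v0 = 6 m/s, a = 4 m/s^2, t = 10 s
Using s = v0*t + (1/2)*a*t^2
s = 6*10 + (1/2)*4*10^2
s = 60 + (1/2)*400
s = 60 + 200
s = 260

260 m


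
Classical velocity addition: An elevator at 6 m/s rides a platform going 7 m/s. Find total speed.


Given: object velocity = 6 m/s, platform velocity = 7 m/s (same direction)
Using classical velocity addition: v_total = v_object + v_platform
v_total = 6 + 7
v_total = 13 m/s

13 m/s


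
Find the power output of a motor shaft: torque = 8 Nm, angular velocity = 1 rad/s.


Given: tau = 8 Nm, omega = 1 rad/s
Using P = tau * omega
P = 8 * 1
P = 8 W

8 W


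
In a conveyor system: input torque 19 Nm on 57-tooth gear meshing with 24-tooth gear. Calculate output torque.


Given: N1 = 57, N2 = 24, T1 = 19 Nm
Using T2/T1 = N2/N1
T2 = T1 * N2 / N1
T2 = 19 * 24 / 57
T2 = 456 / 57
T2 = 8 Nm

8 Nm


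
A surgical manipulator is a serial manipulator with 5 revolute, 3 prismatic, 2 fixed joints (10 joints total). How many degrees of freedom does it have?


Given: serial robot with 5 revolute, 3 prismatic, 2 fixed joints
DOF contribution per joint type: revolute=1, prismatic=1, spherical=3, fixed=0
DOF = 5*1 + 3*1 + 2*0
DOF = 8

8


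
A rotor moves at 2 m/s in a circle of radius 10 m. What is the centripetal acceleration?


Given: v = 2 m/s, r = 10 m
Using a_c = v^2 / r
a_c = 2^2 / 10
a_c = 4 / 10
a_c = 2/5 m/s^2

2/5 m/s^2


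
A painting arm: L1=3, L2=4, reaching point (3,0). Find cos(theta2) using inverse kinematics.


Given: L1 = 3, L2 = 4, target (x, y) = (3, 0)
Using cos(theta2) = (x^2 + y^2 - L1^2 - L2^2) / (2*L1*L2)
x^2 + y^2 = 3^2 + 0 = 9
L1^2 + L2^2 = 9 + 16 = 25
Numerator = 9 - 25 = -16
Denominator = 2*3*4 = 24
cos(theta2) = -16/24 = -2/3

-2/3


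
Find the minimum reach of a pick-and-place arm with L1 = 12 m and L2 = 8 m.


Given: L1 = 12 m, L2 = 8 m
For a 2-link planar arm, min reach = |L1 - L2| (second link folded back)
Min reach = |12 - 8|
Min reach = 4 m

4 m


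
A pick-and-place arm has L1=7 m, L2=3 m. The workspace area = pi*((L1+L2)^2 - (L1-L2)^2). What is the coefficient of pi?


Given: L1 = 7, L2 = 3
(L1+L2)^2 = (10)^2 = 100
(L1-L2)^2 = (4)^2 = 16
Difference = 100 - 16 = 84
This equals 4*L1*L2 = 4*7*3 = 84
Workspace area = 84*pi

84


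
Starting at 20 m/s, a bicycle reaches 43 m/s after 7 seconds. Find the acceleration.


Given: initial velocity v0 = 20 m/s, final velocity v = 43 m/s, time t = 7 s
Using a = (v - v0) / t
a = (43 - 20) / 7
a = 23 / 7
a = 23/7 m/s^2

23/7 m/s^2


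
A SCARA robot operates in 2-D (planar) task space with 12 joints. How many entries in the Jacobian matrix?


Given: task space dimension = 2, joints = 12
Jacobian is a 2 x 12 matrix
Total entries = rows * columns
Total = 2 * 12
Total = 24

24


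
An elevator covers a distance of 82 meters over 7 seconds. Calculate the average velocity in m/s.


Given: distance d = 82 m, time t = 7 s
Using v = d / t
v = 82 / 7
v = 82/7 m/s

82/7 m/s


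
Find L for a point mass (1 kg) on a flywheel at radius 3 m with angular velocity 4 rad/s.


Given: m = 1 kg, r = 3 m, omega = 4 rad/s
For a point mass: I = m*r^2
I = 1*3^2 = 1*9 = 9
L = I*omega = 9*4
L = 36 kg*m^2/s

36 kg*m^2/s


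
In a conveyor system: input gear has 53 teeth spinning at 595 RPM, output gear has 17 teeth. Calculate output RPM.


Given: N1 = 53 teeth, w1 = 595 RPM, N2 = 17 teeth
Using N1*w1 = N2*w2
w2 = N1*w1 / N2
w2 = 53*595 / 17
w2 = 31535 / 17
w2 = 1855 RPM

1855 RPM


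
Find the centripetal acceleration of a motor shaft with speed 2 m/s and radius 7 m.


Given: v = 2 m/s, r = 7 m
Using a_c = v^2 / r
a_c = 2^2 / 7
a_c = 4 / 7
a_c = 4/7 m/s^2

4/7 m/s^2


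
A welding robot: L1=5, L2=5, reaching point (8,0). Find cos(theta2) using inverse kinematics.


Given: L1 = 5, L2 = 5, target (x, y) = (8, 0)
Using cos(theta2) = (x^2 + y^2 - L1^2 - L2^2) / (2*L1*L2)
x^2 + y^2 = 8^2 + 0 = 64
L1^2 + L2^2 = 25 + 25 = 50
Numerator = 64 - 50 = 14
Denominator = 2*5*5 = 50
cos(theta2) = 14/50 = 7/25

7/25


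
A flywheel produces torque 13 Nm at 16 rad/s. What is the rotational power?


Given: tau = 13 Nm, omega = 16 rad/s
Using P = tau * omega
P = 13 * 16
P = 208 W

208 W


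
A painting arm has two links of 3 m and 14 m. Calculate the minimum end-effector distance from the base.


Given: L1 = 3 m, L2 = 14 m
For a 2-link planar arm, min reach = |L1 - L2| (second link folded back)
Min reach = |3 - 14|
Min reach = 11 m

11 m


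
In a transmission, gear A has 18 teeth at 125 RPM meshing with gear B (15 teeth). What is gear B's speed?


Given: N1 = 18 teeth, w1 = 125 RPM, N2 = 15 teeth
Using N1*w1 = N2*w2
w2 = N1*w1 / N2
w2 = 18*125 / 15
w2 = 2250 / 15
w2 = 150 RPM

150 RPM


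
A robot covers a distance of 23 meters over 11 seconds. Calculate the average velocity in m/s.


Given: distance d = 23 m, time t = 11 s
Using v = d / t
v = 23 / 11
v = 23/11 m/s

23/11 m/s


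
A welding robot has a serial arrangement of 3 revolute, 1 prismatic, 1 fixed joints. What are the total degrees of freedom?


Given: serial robot with 3 revolute, 1 prismatic, 1 fixed joints
DOF contribution per joint type: revolute=1, prismatic=1, spherical=3, fixed=0
DOF = 3*1 + 1*1 + 1*0
DOF = 4

4


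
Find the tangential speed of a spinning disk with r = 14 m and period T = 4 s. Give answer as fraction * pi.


Given: radius r = 14 m, period T = 4 s
Using v = 2*pi*r / T
v = 2*pi*14 / 4
v = 28*pi / 4
v = 7*pi m/s

7*pi m/s


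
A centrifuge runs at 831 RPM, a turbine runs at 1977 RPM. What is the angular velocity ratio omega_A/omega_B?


Given: RPM_A = 831, RPM_B = 1977
omega = 2*pi*RPM/60, so omega_A/omega_B = RPM_A / RPM_B
omega_A/omega_B = 831 / 1977
omega_A/omega_B = 277/659

277/659


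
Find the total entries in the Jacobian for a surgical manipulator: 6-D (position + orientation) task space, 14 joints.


Given: task space dimension = 6, joints = 14
Jacobian is a 6 x 14 matrix
Total entries = rows * columns
Total = 6 * 14
Total = 84

84


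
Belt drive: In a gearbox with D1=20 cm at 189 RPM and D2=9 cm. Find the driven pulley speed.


Given: D1 = 20 cm, w1 = 189 RPM, D2 = 9 cm
Using D1*w1 = D2*w2
w2 = D1*w1 / D2
w2 = 20*189 / 9
w2 = 3780 / 9
w2 = 420 RPM

420 RPM


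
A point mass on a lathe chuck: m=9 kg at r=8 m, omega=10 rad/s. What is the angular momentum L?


Given: m = 9 kg, r = 8 m, omega = 10 rad/s
For a point mass: I = m*r^2
I = 9*8^2 = 9*64 = 576
L = I*omega = 576*10
L = 5760 kg*m^2/s

5760 kg*m^2/s


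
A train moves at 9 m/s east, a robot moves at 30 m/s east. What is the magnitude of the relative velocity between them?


Given: v_A = 9 m/s east, v_B = 30 m/s east
Both move in the same direction; relative speed = |v_A - v_B|
|9 - 30| = |-21|
= 21 m/s

21 m/s


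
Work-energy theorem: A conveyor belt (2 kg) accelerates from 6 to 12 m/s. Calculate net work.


Given: m = 2 kg, v0 = 6 m/s, v = 12 m/s
Using W = (1/2)*m*(v^2 - v0^2)
v^2 = 12^2 = 144
v0^2 = 6^2 = 36
v^2 - v0^2 = 144 - 36 = 108
W = (1/2)*2*108 = 108 J

108 J


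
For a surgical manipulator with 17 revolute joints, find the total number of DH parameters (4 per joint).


Given: 17 joints, 4 DH parameters per joint (d, theta, a, alpha)
Total DH parameters = number_of_joints * 4
Total = 17 * 4
Total = 68

68


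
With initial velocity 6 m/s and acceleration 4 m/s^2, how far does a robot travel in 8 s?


Given: v0 = 6 m/s, a = 4 m/s^2, t = 8 s
Using s = v0*t + (1/2)*a*t^2
s = 6*8 + (1/2)*4*8^2
s = 48 + (1/2)*256
s = 48 + 128
s = 176

176 m


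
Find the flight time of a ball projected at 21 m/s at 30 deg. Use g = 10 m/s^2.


Given: v0 = 21 m/s, theta = 30 deg, g = 10 m/s^2
sin(30) = 1/2
Using T = 2*v0*sin(theta) / g
T = 2*21*1/2 / 10
T = 21 / 10
T = 21/10 s

21/10 s


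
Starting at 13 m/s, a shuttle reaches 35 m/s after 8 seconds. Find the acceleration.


Given: initial velocity v0 = 13 m/s, final velocity v = 35 m/s, time t = 8 s
Using a = (v - v0) / t
a = (35 - 13) / 8
a = 22 / 8
a = 11/4 m/s^2

11/4 m/s^2


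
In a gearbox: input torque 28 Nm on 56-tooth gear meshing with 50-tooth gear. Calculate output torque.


Given: N1 = 56, N2 = 50, T1 = 28 Nm
Using T2/T1 = N2/N1
T2 = T1 * N2 / N1
T2 = 28 * 50 / 56
T2 = 1400 / 56
T2 = 25 Nm

25 Nm


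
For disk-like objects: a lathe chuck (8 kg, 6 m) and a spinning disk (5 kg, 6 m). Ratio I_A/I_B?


Given: M1=8 kg, R1=6 m, M2=5 kg, R2=6 m
For a disk: I = (1/2)*M*R^2, so I_A/I_B = (M1*R1^2)/(M2*R2^2)
M1*R1^2 = 8*36 = 288
M2*R2^2 = 5*36 = 180
I_A/I_B = 288/180 = 8/5

8/5


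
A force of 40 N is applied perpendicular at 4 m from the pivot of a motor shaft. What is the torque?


Given: F = 40 N, r = 4 m, angle = 90 deg (perpendicular)
Using tau = F * r * sin(90)
sin(90) = 1
tau = 40 * 4 * 1
tau = 160 Nm

160 Nm


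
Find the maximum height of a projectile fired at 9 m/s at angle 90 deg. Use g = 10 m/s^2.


Given: v0 = 9 m/s, theta = 90 deg, g = 10 m/s^2
sin^2(90) = 1
Using H = v0^2 * sin^2(theta) / (2*g)
H = 9^2 * 1 / (2*10)
H = 81 * 1 / 20
H = 81 / 20
H = 81/20 m

81/20 m


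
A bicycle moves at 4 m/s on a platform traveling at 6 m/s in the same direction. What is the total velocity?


Given: object velocity = 4 m/s, platform velocity = 6 m/s (same direction)
Using classical velocity addition: v_total = v_object + v_platform
v_total = 4 + 6
v_total = 10 m/s

10 m/s


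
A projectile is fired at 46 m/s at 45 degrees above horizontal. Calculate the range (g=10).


Given: v0 = 46 m/s, theta = 45 deg, g = 10 m/s^2
sin(2*45) = sin(90) = 1
Using R = v0^2 * sin(2*theta) / g
R = 46^2 * 1 / 10
R = 2116 / 10
R = 1058/5 m

1058/5 m


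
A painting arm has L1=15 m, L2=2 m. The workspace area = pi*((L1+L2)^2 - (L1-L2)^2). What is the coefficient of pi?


Given: L1 = 15, L2 = 2
(L1+L2)^2 = (17)^2 = 289
(L1-L2)^2 = (13)^2 = 169
Difference = 289 - 169 = 120
This equals 4*L1*L2 = 4*15*2 = 120
Workspace area = 120*pi

120


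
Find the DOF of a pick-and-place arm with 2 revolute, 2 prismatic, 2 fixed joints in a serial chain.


Given: serial robot with 2 revolute, 2 prismatic, 2 fixed joints
DOF contribution per joint type: revolute=1, prismatic=1, spherical=3, fixed=0
DOF = 2*1 + 2*1 + 2*0
DOF = 4

4


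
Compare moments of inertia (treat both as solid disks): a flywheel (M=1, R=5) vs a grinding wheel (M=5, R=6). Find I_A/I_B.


Given: M1=1 kg, R1=5 m, M2=5 kg, R2=6 m
For a disk: I = (1/2)*M*R^2, so I_A/I_B = (M1*R1^2)/(M2*R2^2)
M1*R1^2 = 1*25 = 25
M2*R2^2 = 5*36 = 180
I_A/I_B = 25/180 = 5/36

5/36


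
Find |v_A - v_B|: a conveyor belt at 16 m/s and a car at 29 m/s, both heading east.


Given: v_A = 16 m/s east, v_B = 29 m/s east
Both move in the same direction; relative speed = |v_A - v_B|
|16 - 29| = |-13|
= 13 m/s

13 m/s


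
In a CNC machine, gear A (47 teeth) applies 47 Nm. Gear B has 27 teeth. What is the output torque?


Given: N1 = 47, N2 = 27, T1 = 47 Nm
Using T2/T1 = N2/N1
T2 = T1 * N2 / N1
T2 = 47 * 27 / 47
T2 = 1269 / 47
T2 = 27 Nm

27 Nm


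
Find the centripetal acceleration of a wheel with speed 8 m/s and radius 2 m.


Given: v = 8 m/s, r = 2 m
Using a_c = v^2 / r
a_c = 8^2 / 2
a_c = 64 / 2
a_c = 32 m/s^2

32 m/s^2


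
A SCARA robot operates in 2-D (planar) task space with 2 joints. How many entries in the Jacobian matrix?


Given: task space dimension = 2, joints = 2
Jacobian is a 2 x 2 matrix
Total entries = rows * columns
Total = 2 * 2
Total = 4

4


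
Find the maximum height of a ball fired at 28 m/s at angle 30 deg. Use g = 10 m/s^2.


Given: v0 = 28 m/s, theta = 30 deg, g = 10 m/s^2
sin^2(30) = 1/4
Using H = v0^2 * sin^2(theta) / (2*g)
H = 28^2 * 1/4 / (2*10)
H = 784 * 1/4 / 20
H = 196 / 20
H = 49/5 m

49/5 m


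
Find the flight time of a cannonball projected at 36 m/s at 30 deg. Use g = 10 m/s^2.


Given: v0 = 36 m/s, theta = 30 deg, g = 10 m/s^2
sin(30) = 1/2
Using T = 2*v0*sin(theta) / g
T = 2*36*1/2 / 10
T = 36 / 10
T = 18/5 s

18/5 s


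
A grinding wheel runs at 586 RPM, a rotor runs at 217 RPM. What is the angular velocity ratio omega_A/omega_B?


Given: RPM_A = 586, RPM_B = 217
omega = 2*pi*RPM/60, so omega_A/omega_B = RPM_A / RPM_B
omega_A/omega_B = 586 / 217
omega_A/omega_B = 586/217

586/217


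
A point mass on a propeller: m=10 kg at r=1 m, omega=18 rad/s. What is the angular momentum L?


Given: m = 10 kg, r = 1 m, omega = 18 rad/s
For a point mass: I = m*r^2
I = 10*1^2 = 10*1 = 10
L = I*omega = 10*18
L = 180 kg*m^2/s

180 kg*m^2/s


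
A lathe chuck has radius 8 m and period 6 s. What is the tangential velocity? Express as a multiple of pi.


Given: radius r = 8 m, period T = 6 s
Using v = 2*pi*r / T
v = 2*pi*8 / 6
v = 16*pi / 6
v = 8/3*pi m/s

8/3*pi m/s


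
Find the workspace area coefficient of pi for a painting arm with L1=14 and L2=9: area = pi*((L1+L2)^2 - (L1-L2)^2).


Given: L1 = 14, L2 = 9
(L1+L2)^2 = (23)^2 = 529
(L1-L2)^2 = (5)^2 = 25
Difference = 529 - 25 = 504
This equals 4*L1*L2 = 4*14*9 = 504
Workspace area = 504*pi

504


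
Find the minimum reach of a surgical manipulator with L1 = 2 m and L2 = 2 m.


Given: L1 = 2 m, L2 = 2 m
For a 2-link planar arm, min reach = |L1 - L2| (second link folded back)
Min reach = |2 - 2|
Min reach = 0 m

0 m


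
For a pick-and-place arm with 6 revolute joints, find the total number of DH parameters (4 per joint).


Given: 6 joints, 4 DH parameters per joint (d, theta, a, alpha)
Total DH parameters = number_of_joints * 4
Total = 6 * 4
Total = 24

24


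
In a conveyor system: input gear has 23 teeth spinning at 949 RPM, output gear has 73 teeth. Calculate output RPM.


Given: N1 = 23 teeth, w1 = 949 RPM, N2 = 73 teeth
Using N1*w1 = N2*w2
w2 = N1*w1 / N2
w2 = 23*949 / 73
w2 = 21827 / 73
w2 = 299 RPM

299 RPM


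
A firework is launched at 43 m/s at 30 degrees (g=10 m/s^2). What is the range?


Given: v0 = 43 m/s, theta = 30 deg, g = 10 m/s^2
sin(2*30) = sin(60) = sqrt(3)/2
Using R = v0^2 * sin(2*theta) / g
R = 43^2 * (sqrt(3)/2) / 10
R = 1849 * sqrt(3) / 20
R = 1849/20*sqrt(3) m

1849/20*sqrt(3) m


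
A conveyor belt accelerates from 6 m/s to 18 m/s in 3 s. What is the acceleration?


Given: initial velocity v0 = 6 m/s, final velocity v = 18 m/s, time t = 3 s
Using a = (v - v0) / t
a = (18 - 6) / 3
a = 12 / 3
a = 4 m/s^2

4 m/s^2


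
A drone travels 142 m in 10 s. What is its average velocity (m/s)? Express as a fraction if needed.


Given: distance d = 142 m, time t = 10 s
Using v = d / t
v = 142 / 10
v = 71/5 m/s

71/5 m/s


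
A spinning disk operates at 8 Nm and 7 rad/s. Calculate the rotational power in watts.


Given: tau = 8 Nm, omega = 7 rad/s
Using P = tau * omega
P = 8 * 7
P = 56 W

56 W


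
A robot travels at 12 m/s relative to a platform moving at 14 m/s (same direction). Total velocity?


Given: object velocity = 12 m/s, platform velocity = 14 m/s (same direction)
Using classical velocity addition: v_total = v_object + v_platform
v_total = 12 + 14
v_total = 26 m/s

26 m/s


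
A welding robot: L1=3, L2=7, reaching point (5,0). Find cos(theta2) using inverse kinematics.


Given: L1 = 3, L2 = 7, target (x, y) = (5, 0)
Using cos(theta2) = (x^2 + y^2 - L1^2 - L2^2) / (2*L1*L2)
x^2 + y^2 = 5^2 + 0 = 25
L1^2 + L2^2 = 9 + 49 = 58
Numerator = 25 - 58 = -33
Denominator = 2*3*7 = 42
cos(theta2) = -33/42 = -11/14

-11/14


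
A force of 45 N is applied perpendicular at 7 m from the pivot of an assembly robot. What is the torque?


Given: F = 45 N, r = 7 m, angle = 90 deg (perpendicular)
Using tau = F * r * sin(90)
sin(90) = 1
tau = 45 * 7 * 1
tau = 315 Nm

315 Nm


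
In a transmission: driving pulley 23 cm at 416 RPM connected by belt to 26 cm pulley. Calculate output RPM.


Given: D1 = 23 cm, w1 = 416 RPM, D2 = 26 cm
Using D1*w1 = D2*w2
w2 = D1*w1 / D2
w2 = 23*416 / 26
w2 = 9568 / 26
w2 = 368 RPM

368 RPM


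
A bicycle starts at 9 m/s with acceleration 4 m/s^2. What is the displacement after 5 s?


Given: v0 = 9 m/s, a = 4 m/s^2, t = 5 s
Using s = v0*t + (1/2)*a*t^2
s = 9*5 + (1/2)*4*5^2
s = 45 + (1/2)*100
s = 45 + 50
s = 95

95 m


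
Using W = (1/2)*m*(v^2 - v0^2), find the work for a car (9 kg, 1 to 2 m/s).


Given: m = 9 kg, v0 = 1 m/s, v = 2 m/s
Using W = (1/2)*m*(v^2 - v0^2)
v^2 = 2^2 = 4
v0^2 = 1^2 = 1
v^2 - v0^2 = 4 - 1 = 3
W = (1/2)*9*3 = 27/2 J

27/2 J


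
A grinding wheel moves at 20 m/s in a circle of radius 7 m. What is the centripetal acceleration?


Given: v = 20 m/s, r = 7 m
Using a_c = v^2 / r
a_c = 20^2 / 7
a_c = 400 / 7
a_c = 400/7 m/s^2

400/7 m/s^2


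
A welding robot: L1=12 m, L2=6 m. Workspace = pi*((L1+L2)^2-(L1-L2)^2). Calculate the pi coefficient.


Given: L1 = 12, L2 = 6
(L1+L2)^2 = (18)^2 = 324
(L1-L2)^2 = (6)^2 = 36
Difference = 324 - 36 = 288
This equals 4*L1*L2 = 4*12*6 = 288
Workspace area = 288*pi

288


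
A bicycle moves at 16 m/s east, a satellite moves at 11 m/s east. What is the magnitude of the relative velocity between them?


Given: v_A = 16 m/s east, v_B = 11 m/s east
Both move in the same direction; relative speed = |v_A - v_B|
|16 - 11| = |5|
= 5 m/s

5 m/s


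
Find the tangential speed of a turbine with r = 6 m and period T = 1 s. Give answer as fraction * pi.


Given: radius r = 6 m, period T = 1 s
Using v = 2*pi*r / T
v = 2*pi*6 / 1
v = 12*pi / 1
v = 12*pi m/s

12*pi m/s


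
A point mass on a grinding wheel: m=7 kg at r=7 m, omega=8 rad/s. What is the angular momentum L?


Given: m = 7 kg, r = 7 m, omega = 8 rad/s
For a point mass: I = m*r^2
I = 7*7^2 = 7*49 = 343
L = I*omega = 343*8
L = 2744 kg*m^2/s

2744 kg*m^2/s


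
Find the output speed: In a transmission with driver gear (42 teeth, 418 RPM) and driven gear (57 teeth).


Given: N1 = 42 teeth, w1 = 418 RPM, N2 = 57 teeth
Using N1*w1 = N2*w2
w2 = N1*w1 / N2
w2 = 42*418 / 57
w2 = 17556 / 57
w2 = 308 RPM

308 RPM


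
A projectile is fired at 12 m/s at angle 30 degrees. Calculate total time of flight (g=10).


Given: v0 = 12 m/s, theta = 30 deg, g = 10 m/s^2
sin(30) = 1/2
Using T = 2*v0*sin(theta) / g
T = 2*12*1/2 / 10
T = 12 / 10
T = 6/5 s

6/5 s


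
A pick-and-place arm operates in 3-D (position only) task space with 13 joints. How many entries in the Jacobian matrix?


Given: task space dimension = 3, joints = 13
Jacobian is a 3 x 13 matrix
Total entries = rows * columns
Total = 3 * 13
Total = 39

39


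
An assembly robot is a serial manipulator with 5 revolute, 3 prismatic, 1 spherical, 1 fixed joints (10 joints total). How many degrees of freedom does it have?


Given: serial robot with 5 revolute, 3 prismatic, 1 spherical, 1 fixed joints
DOF contribution per joint type: revolute=1, prismatic=1, spherical=3, fixed=0
DOF = 5*1 + 3*1 + 1*3 + 1*0
DOF = 11

11


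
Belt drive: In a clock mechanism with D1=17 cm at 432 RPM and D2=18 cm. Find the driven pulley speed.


Given: D1 = 17 cm, w1 = 432 RPM, D2 = 18 cm
Using D1*w1 = D2*w2
w2 = D1*w1 / D2
w2 = 17*432 / 18
w2 = 7344 / 18
w2 = 408 RPM

408 RPM


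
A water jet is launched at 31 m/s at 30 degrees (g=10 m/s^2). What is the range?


Given: v0 = 31 m/s, theta = 30 deg, g = 10 m/s^2
sin(2*30) = sin(60) = sqrt(3)/2
Using R = v0^2 * sin(2*theta) / g
R = 31^2 * (sqrt(3)/2) / 10
R = 961 * sqrt(3) / 20
R = 961/20*sqrt(3) m

961/20*sqrt(3) m


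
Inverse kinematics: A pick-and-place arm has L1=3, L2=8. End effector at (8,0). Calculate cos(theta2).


Given: L1 = 3, L2 = 8, target (x, y) = (8, 0)
Using cos(theta2) = (x^2 + y^2 - L1^2 - L2^2) / (2*L1*L2)
x^2 + y^2 = 8^2 + 0 = 64
L1^2 + L2^2 = 9 + 64 = 73
Numerator = 64 - 73 = -9
Denominator = 2*3*8 = 48
cos(theta2) = -9/48 = -3/16

-3/16


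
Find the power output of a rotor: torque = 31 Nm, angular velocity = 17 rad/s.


Given: tau = 31 Nm, omega = 17 rad/s
Using P = tau * omega
P = 31 * 17
P = 527 W

527 W


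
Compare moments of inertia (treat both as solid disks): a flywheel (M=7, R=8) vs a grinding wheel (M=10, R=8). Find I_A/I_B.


Given: M1=7 kg, R1=8 m, M2=10 kg, R2=8 m
For a disk: I = (1/2)*M*R^2, so I_A/I_B = (M1*R1^2)/(M2*R2^2)
M1*R1^2 = 7*64 = 448
M2*R2^2 = 10*64 = 640
I_A/I_B = 448/640 = 7/10

7/10


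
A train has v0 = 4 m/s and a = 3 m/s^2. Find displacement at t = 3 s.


Given: v0 = 4 m/s, a = 3 m/s^2, t = 3 s
Using s = v0*t + (1/2)*a*t^2
s = 4*3 + (1/2)*3*3^2
s = 12 + (1/2)*27
s = 12 + 27/2
s = 51/2

51/2 m


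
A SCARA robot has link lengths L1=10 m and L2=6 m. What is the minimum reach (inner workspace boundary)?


Given: L1 = 10 m, L2 = 6 m
For a 2-link planar arm, min reach = |L1 - L2| (second link folded back)
Min reach = |10 - 6|
Min reach = 4 m

4 m


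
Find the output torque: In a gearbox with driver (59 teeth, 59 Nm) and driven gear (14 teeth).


Given: N1 = 59, N2 = 14, T1 = 59 Nm
Using T2/T1 = N2/N1
T2 = T1 * N2 / N1
T2 = 59 * 14 / 59
T2 = 826 / 59
T2 = 14 Nm

14 Nm


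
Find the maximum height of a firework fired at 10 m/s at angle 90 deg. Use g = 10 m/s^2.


Given: v0 = 10 m/s, theta = 90 deg, g = 10 m/s^2
sin^2(90) = 1
Using H = v0^2 * sin^2(theta) / (2*g)
H = 10^2 * 1 / (2*10)
H = 100 * 1 / 20
H = 100 / 20
H = 5 m

5 m


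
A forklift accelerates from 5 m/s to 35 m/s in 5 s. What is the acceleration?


Given: initial velocity v0 = 5 m/s, final velocity v = 35 m/s, time t = 5 s
Using a = (v - v0) / t
a = (35 - 5) / 5
a = 30 / 5
a = 6 m/s^2

6 m/s^2


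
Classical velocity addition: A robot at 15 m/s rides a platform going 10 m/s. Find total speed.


Given: object velocity = 15 m/s, platform velocity = 10 m/s (same direction)
Using classical velocity addition: v_total = v_object + v_platform
v_total = 15 + 10
v_total = 25 m/s

25 m/s


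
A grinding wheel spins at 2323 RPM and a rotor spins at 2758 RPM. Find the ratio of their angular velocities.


Given: RPM_A = 2323, RPM_B = 2758
omega = 2*pi*RPM/60, so omega_A/omega_B = RPM_A / RPM_B
omega_A/omega_B = 2323 / 2758
omega_A/omega_B = 2323/2758

2323/2758


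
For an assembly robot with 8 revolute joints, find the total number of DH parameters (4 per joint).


Given: 8 joints, 4 DH parameters per joint (d, theta, a, alpha)
Total DH parameters = number_of_joints * 4
Total = 8 * 4
Total = 32

32


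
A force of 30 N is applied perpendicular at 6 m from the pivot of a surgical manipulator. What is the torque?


Given: F = 30 N, r = 6 m, angle = 90 deg (perpendicular)
Using tau = F * r * sin(90)
sin(90) = 1
tau = 30 * 6 * 1
tau = 180 Nm

180 Nm


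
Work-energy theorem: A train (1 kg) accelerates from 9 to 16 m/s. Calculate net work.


Given: m = 1 kg, v0 = 9 m/s, v = 16 m/s
Using W = (1/2)*m*(v^2 - v0^2)
v^2 = 16^2 = 256
v0^2 = 9^2 = 81
v^2 - v0^2 = 256 - 81 = 175
W = (1/2)*1*175 = 175/2 J

175/2 J


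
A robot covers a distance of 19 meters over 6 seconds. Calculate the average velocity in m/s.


Given: distance d = 19 m, time t = 6 s
Using v = d / t
v = 19 / 6
v = 19/6 m/s

19/6 m/s


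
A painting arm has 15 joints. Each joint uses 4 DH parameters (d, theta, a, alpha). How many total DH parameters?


Given: 15 joints, 4 DH parameters per joint (d, theta, a, alpha)
Total DH parameters = number_of_joints * 4
Total = 15 * 4
Total = 60

60


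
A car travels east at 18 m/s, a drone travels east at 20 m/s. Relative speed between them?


Given: v_A = 18 m/s east, v_B = 20 m/s east
Both move in the same direction; relative speed = |v_A - v_B|
|18 - 20| = |-2|
= 2 m/s

2 m/s


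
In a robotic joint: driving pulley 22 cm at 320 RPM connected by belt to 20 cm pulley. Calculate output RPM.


Given: D1 = 22 cm, w1 = 320 RPM, D2 = 20 cm
Using D1*w1 = D2*w2
w2 = D1*w1 / D2
w2 = 22*320 / 20
w2 = 7040 / 20
w2 = 352 RPM

352 RPM


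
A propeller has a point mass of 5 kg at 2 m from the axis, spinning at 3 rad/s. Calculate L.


Given: m = 5 kg, r = 2 m, omega = 3 rad/s
For a point mass: I = m*r^2
I = 5*2^2 = 5*4 = 20
L = I*omega = 20*3
L = 60 kg*m^2/s

60 kg*m^2/s


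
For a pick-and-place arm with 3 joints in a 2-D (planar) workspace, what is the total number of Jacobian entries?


Given: task space dimension = 2, joints = 3
Jacobian is a 2 x 3 matrix
Total entries = rows * columns
Total = 2 * 3
Total = 6

6


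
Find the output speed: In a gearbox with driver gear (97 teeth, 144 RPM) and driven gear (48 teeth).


Given: N1 = 97 teeth, w1 = 144 RPM, N2 = 48 teeth
Using N1*w1 = N2*w2
w2 = N1*w1 / N2
w2 = 97*144 / 48
w2 = 13968 / 48
w2 = 291 RPM

291 RPM


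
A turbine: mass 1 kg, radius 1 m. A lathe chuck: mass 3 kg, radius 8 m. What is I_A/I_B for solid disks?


Given: M1=1 kg, R1=1 m, M2=3 kg, R2=8 m
For a disk: I = (1/2)*M*R^2, so I_A/I_B = (M1*R1^2)/(M2*R2^2)
M1*R1^2 = 1*1 = 1
M2*R2^2 = 3*64 = 192
I_A/I_B = 1/192 = 1/192

1/192


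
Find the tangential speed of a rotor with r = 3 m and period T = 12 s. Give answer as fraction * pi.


Given: radius r = 3 m, period T = 12 s
Using v = 2*pi*r / T
v = 2*pi*3 / 12
v = 6*pi / 12
v = 1/2*pi m/s

1/2*pi m/s


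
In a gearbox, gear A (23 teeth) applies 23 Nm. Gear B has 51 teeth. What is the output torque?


Given: N1 = 23, N2 = 51, T1 = 23 Nm
Using T2/T1 = N2/N1
T2 = T1 * N2 / N1
T2 = 23 * 51 / 23
T2 = 1173 / 23
T2 = 51 Nm

51 Nm


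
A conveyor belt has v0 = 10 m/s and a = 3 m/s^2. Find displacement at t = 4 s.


Given: v0 = 10 m/s, a = 3 m/s^2, t = 4 s
Using s = v0*t + (1/2)*a*t^2
s = 10*4 + (1/2)*3*4^2
s = 40 + (1/2)*48
s = 40 + 24
s = 64

64 m


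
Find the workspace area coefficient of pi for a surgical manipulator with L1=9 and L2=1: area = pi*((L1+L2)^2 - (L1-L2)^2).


Given: L1 = 9, L2 = 1
(L1+L2)^2 = (10)^2 = 100
(L1-L2)^2 = (8)^2 = 64
Difference = 100 - 64 = 36
This equals 4*L1*L2 = 4*9*1 = 36
Workspace area = 36*pi

36


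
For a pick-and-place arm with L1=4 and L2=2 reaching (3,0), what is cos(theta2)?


Given: L1 = 4, L2 = 2, target (x, y) = (3, 0)
Using cos(theta2) = (x^2 + y^2 - L1^2 - L2^2) / (2*L1*L2)
x^2 + y^2 = 3^2 + 0 = 9
L1^2 + L2^2 = 16 + 4 = 20
Numerator = 9 - 20 = -11
Denominator = 2*4*2 = 16
cos(theta2) = -11/16 = -11/16

-11/16


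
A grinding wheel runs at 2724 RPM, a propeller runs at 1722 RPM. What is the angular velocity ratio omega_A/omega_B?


Given: RPM_A = 2724, RPM_B = 1722
omega = 2*pi*RPM/60, so omega_A/omega_B = RPM_A / RPM_B
omega_A/omega_B = 2724 / 1722
omega_A/omega_B = 454/287

454/287


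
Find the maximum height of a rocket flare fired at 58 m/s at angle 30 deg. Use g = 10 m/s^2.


Given: v0 = 58 m/s, theta = 30 deg, g = 10 m/s^2
sin^2(30) = 1/4
Using H = v0^2 * sin^2(theta) / (2*g)
H = 58^2 * 1/4 / (2*10)
H = 3364 * 1/4 / 20
H = 841 / 20
H = 841/20 m

841/20 m


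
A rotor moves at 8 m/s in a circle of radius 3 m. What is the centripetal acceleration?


Given: v = 8 m/s, r = 3 m
Using a_c = v^2 / r
a_c = 8^2 / 3
a_c = 64 / 3
a_c = 64/3 m/s^2

64/3 m/s^2


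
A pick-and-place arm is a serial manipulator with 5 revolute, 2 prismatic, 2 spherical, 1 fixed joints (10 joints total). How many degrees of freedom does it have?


Given: serial robot with 5 revolute, 2 prismatic, 2 spherical, 1 fixed joints
DOF contribution per joint type: revolute=1, prismatic=1, spherical=3, fixed=0
DOF = 5*1 + 2*1 + 2*3 + 1*0
DOF = 13

13


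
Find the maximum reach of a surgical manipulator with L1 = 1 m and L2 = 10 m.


Given: L1 = 1 m, L2 = 10 m
For a 2-link planar arm, max reach = L1 + L2 (fully extended)
Max reach = 1 + 10
Max reach = 11 m

11 m


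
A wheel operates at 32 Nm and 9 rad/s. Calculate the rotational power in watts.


Given: tau = 32 Nm, omega = 9 rad/s
Using P = tau * omega
P = 32 * 9
P = 288 W

288 W


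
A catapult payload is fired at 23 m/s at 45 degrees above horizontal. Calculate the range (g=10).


Given: v0 = 23 m/s, theta = 45 deg, g = 10 m/s^2
sin(2*45) = sin(90) = 1
Using R = v0^2 * sin(2*theta) / g
R = 23^2 * 1 / 10
R = 529 / 10
R = 529/10 m

529/10 m


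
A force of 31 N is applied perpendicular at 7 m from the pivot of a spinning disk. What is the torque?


Given: F = 31 N, r = 7 m, angle = 90 deg (perpendicular)
Using tau = F * r * sin(90)
sin(90) = 1
tau = 31 * 7 * 1
tau = 217 Nm

217 Nm


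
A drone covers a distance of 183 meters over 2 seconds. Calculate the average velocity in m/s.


Given: distance d = 183 m, time t = 2 s
Using v = d / t
v = 183 / 2
v = 183/2 m/s

183/2 m/s


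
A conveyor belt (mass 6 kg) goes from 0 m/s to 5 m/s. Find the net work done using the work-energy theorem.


Given: m = 6 kg, v0 = 0 m/s, v = 5 m/s
Using W = (1/2)*m*(v^2 - v0^2)
v^2 = 5^2 = 25
v0^2 = 0^2 = 0
v^2 - v0^2 = 25 - 0 = 25
W = (1/2)*6*25 = 75 J

75 J


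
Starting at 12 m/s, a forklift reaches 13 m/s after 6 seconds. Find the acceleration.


Given: initial velocity v0 = 12 m/s, final velocity v = 13 m/s, time t = 6 s
Using a = (v - v0) / t
a = (13 - 12) / 6
a = 1 / 6
a = 1/6 m/s^2

1/6 m/s^2


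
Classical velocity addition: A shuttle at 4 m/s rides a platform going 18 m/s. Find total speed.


Given: object velocity = 4 m/s, platform velocity = 18 m/s (same direction)
Using classical velocity addition: v_total = v_object + v_platform
v_total = 4 + 18
v_total = 22 m/s

22 m/s


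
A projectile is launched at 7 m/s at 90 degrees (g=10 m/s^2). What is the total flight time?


Given: v0 = 7 m/s, theta = 90 deg, g = 10 m/s^2
sin(90) = 1
Using T = 2*v0*sin(theta) / g
T = 2*7*1 / 10
T = 14 / 10
T = 7/5 s

7/5 s


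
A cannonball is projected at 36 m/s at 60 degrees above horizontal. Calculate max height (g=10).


Given: v0 = 36 m/s, theta = 60 deg, g = 10 m/s^2
sin^2(60) = 3/4
Using H = v0^2 * sin^2(theta) / (2*g)
H = 36^2 * 3/4 / (2*10)
H = 1296 * 3/4 / 20
H = 972 / 20
H = 243/5 m

243/5 m


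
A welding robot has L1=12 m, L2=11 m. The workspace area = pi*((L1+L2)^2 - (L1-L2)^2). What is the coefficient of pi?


Given: L1 = 12, L2 = 11
(L1+L2)^2 = (23)^2 = 529
(L1-L2)^2 = (1)^2 = 1
Difference = 529 - 1 = 528
This equals 4*L1*L2 = 4*12*11 = 528
Workspace area = 528*pi

528


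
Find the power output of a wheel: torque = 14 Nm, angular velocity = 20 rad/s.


Given: tau = 14 Nm, omega = 20 rad/s
Using P = tau * omega
P = 14 * 20
P = 280 W

280 W


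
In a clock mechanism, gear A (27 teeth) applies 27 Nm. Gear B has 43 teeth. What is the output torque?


Given: N1 = 27, N2 = 43, T1 = 27 Nm
Using T2/T1 = N2/N1
T2 = T1 * N2 / N1
T2 = 27 * 43 / 27
T2 = 1161 / 27
T2 = 43 Nm

43 Nm


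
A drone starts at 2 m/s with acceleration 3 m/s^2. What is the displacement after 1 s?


Given: v0 = 2 m/s, a = 3 m/s^2, t = 1 s
Using s = v0*t + (1/2)*a*t^2
s = 2*1 + (1/2)*3*1^2
s = 2 + (1/2)*3
s = 2 + 3/2
s = 7/2

7/2 m


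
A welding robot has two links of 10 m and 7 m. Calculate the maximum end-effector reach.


Given: L1 = 10 m, L2 = 7 m
For a 2-link planar arm, max reach = L1 + L2 (fully extended)
Max reach = 10 + 7
Max reach = 17 m

17 m


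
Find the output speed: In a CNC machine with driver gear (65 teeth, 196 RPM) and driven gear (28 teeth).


Given: N1 = 65 teeth, w1 = 196 RPM, N2 = 28 teeth
Using N1*w1 = N2*w2
w2 = N1*w1 / N2
w2 = 65*196 / 28
w2 = 12740 / 28
w2 = 455 RPM

455 RPM


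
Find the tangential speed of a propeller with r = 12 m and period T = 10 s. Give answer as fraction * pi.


Given: radius r = 12 m, period T = 10 s
Using v = 2*pi*r / T
v = 2*pi*12 / 10
v = 24*pi / 10
v = 12/5*pi m/s

12/5*pi m/s


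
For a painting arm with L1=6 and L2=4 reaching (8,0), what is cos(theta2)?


Given: L1 = 6, L2 = 4, target (x, y) = (8, 0)
Using cos(theta2) = (x^2 + y^2 - L1^2 - L2^2) / (2*L1*L2)
x^2 + y^2 = 8^2 + 0 = 64
L1^2 + L2^2 = 36 + 16 = 52
Numerator = 64 - 52 = 12
Denominator = 2*6*4 = 48
cos(theta2) = 12/48 = 1/4

1/4


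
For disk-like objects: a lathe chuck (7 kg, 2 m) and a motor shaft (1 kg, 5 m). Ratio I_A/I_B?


Given: M1=7 kg, R1=2 m, M2=1 kg, R2=5 m
For a disk: I = (1/2)*M*R^2, so I_A/I_B = (M1*R1^2)/(M2*R2^2)
M1*R1^2 = 7*4 = 28
M2*R2^2 = 1*25 = 25
I_A/I_B = 28/25 = 28/25

28/25


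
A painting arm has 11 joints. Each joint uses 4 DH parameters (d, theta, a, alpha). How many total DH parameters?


Given: 11 joints, 4 DH parameters per joint (d, theta, a, alpha)
Total DH parameters = number_of_joints * 4
Total = 11 * 4
Total = 44

44


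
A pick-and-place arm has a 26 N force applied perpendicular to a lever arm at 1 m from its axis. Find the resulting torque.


Given: F = 26 N, r = 1 m, angle = 90 deg (perpendicular)
Using tau = F * r * sin(90)
sin(90) = 1
tau = 26 * 1 * 1
tau = 26 Nm

26 Nm


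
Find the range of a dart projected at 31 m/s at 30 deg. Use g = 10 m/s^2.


Given: v0 = 31 m/s, theta = 30 deg, g = 10 m/s^2
sin(2*30) = sin(60) = sqrt(3)/2
Using R = v0^2 * sin(2*theta) / g
R = 31^2 * (sqrt(3)/2) / 10
R = 961 * sqrt(3) / 20
R = 961/20*sqrt(3) m

961/20*sqrt(3) m


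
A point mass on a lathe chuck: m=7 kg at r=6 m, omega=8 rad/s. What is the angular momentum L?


Given: m = 7 kg, r = 6 m, omega = 8 rad/s
For a point mass: I = m*r^2
I = 7*6^2 = 7*36 = 252
L = I*omega = 252*8
L = 2016 kg*m^2/s

2016 kg*m^2/s


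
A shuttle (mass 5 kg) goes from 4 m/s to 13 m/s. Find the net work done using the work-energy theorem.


Given: m = 5 kg, v0 = 4 m/s, v = 13 m/s
Using W = (1/2)*m*(v^2 - v0^2)
v^2 = 13^2 = 169
v0^2 = 4^2 = 16
v^2 - v0^2 = 169 - 16 = 153
W = (1/2)*5*153 = 765/2 J

765/2 J


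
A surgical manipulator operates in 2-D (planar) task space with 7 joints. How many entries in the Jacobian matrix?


Given: task space dimension = 2, joints = 7
Jacobian is a 2 x 7 matrix
Total entries = rows * columns
Total = 2 * 7
Total = 14

14


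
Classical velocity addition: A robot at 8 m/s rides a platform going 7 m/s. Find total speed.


Given: object velocity = 8 m/s, platform velocity = 7 m/s (same direction)
Using classical velocity addition: v_total = v_object + v_platform
v_total = 8 + 7
v_total = 15 m/s

15 m/s


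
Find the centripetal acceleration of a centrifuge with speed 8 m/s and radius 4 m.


Given: v = 8 m/s, r = 4 m
Using a_c = v^2 / r
a_c = 8^2 / 4
a_c = 64 / 4
a_c = 16 m/s^2

16 m/s^2


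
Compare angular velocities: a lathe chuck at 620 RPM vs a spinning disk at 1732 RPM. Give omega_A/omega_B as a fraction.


Given: RPM_A = 620, RPM_B = 1732
omega = 2*pi*RPM/60, so omega_A/omega_B = RPM_A / RPM_B
omega_A/omega_B = 620 / 1732
omega_A/omega_B = 155/433

155/433


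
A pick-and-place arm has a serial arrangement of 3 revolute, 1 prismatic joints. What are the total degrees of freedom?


Given: serial robot with 3 revolute, 1 prismatic joints
DOF contribution per joint type: revolute=1, prismatic=1, spherical=3, fixed=0
DOF = 3*1 + 1*1
DOF = 4

4


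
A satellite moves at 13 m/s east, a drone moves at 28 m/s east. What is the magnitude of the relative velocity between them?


Given: v_A = 13 m/s east, v_B = 28 m/s east
Both move in the same direction; relative speed = |v_A - v_B|
|13 - 28| = |-15|
= 15 m/s

15 m/s


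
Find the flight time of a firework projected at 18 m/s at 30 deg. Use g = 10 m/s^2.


Given: v0 = 18 m/s, theta = 30 deg, g = 10 m/s^2
sin(30) = 1/2
Using T = 2*v0*sin(theta) / g
T = 2*18*1/2 / 10
T = 18 / 10
T = 9/5 s

9/5 s


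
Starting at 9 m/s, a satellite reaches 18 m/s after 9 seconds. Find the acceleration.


Given: initial velocity v0 = 9 m/s, final velocity v = 18 m/s, time t = 9 s
Using a = (v - v0) / t
a = (18 - 9) / 9
a = 9 / 9
a = 1 m/s^2

1 m/s^2


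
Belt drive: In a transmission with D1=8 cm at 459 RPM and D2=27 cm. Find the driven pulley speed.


Given: D1 = 8 cm, w1 = 459 RPM, D2 = 27 cm
Using D1*w1 = D2*w2
w2 = D1*w1 / D2
w2 = 8*459 / 27
w2 = 3672 / 27
w2 = 136 RPM

136 RPM


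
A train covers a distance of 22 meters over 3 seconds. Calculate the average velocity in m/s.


Given: distance d = 22 m, time t = 3 s
Using v = d / t
v = 22 / 3
v = 22/3 m/s

22/3 m/s


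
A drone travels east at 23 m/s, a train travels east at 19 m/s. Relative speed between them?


Given: v_A = 23 m/s east, v_B = 19 m/s east
Both move in the same direction; relative speed = |v_A - v_B|
|23 - 19| = |4|
= 4 m/s

4 m/s


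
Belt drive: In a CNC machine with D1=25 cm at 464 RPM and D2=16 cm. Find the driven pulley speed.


Given: D1 = 25 cm, w1 = 464 RPM, D2 = 16 cm
Using D1*w1 = D2*w2
w2 = D1*w1 / D2
w2 = 25*464 / 16
w2 = 11600 / 16
w2 = 725 RPM

725 RPM


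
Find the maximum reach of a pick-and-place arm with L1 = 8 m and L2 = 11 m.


Given: L1 = 8 m, L2 = 11 m
For a 2-link planar arm, max reach = L1 + L2 (fully extended)
Max reach = 8 + 11
Max reach = 19 m

19 m


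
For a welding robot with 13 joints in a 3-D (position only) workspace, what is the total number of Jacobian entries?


Given: task space dimension = 3, joints = 13
Jacobian is a 3 x 13 matrix
Total entries = rows * columns
Total = 3 * 13
Total = 39

39


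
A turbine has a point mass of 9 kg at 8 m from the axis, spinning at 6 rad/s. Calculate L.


Given: m = 9 kg, r = 8 m, omega = 6 rad/s
For a point mass: I = m*r^2
I = 9*8^2 = 9*64 = 576
L = I*omega = 576*6
L = 3456 kg*m^2/s

3456 kg*m^2/s
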